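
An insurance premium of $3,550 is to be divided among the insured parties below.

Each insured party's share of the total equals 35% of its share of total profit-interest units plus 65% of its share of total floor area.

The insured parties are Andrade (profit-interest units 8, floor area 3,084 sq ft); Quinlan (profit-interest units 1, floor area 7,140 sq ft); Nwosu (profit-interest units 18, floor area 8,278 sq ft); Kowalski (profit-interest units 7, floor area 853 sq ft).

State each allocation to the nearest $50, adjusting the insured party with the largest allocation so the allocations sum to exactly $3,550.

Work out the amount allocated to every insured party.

Andrade: $650 | Quinlan: $900 | Nwosu: $1,650 | Kowalski: $350

Profit-interest units total 34; floor area total 19,355.
Combined weights (35% profit-interest units + 65% floor area): Andrade 0.1859; Quinlan 0.2501; Nwosu 0.4633; Kowalski 0.1007.
Raw shares: Andrade 660.03; Quinlan 887.77; Nwosu 1,644.70; Kowalski 357.50.
After rounding ($50): Andrade $650; Quinlan $900; Nwosu $1,650; Kowalski $350. Sum = $3,550.
No rounding difference to absorb.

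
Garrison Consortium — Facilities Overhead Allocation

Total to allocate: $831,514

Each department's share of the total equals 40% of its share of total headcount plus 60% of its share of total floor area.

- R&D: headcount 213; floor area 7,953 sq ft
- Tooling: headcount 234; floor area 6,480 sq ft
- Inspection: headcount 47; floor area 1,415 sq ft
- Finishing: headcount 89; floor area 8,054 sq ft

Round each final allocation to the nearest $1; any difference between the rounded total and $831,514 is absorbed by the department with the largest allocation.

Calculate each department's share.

R&D: $287,522 · Tooling: $268,756 · Inspection: $56,349 · Finishing: $218,887

Totals — headcount 583, floor area 23,902.
Combined weights (40% headcount + 60% floor area): R&D 0.3458; Tooling 0.3232; Inspection 0.0678; Finishing 0.2632.
Proportional shares: R&D 287,521.62; Tooling 268,756.22; Inspection 56,349.24; Finishing 218,886.93.
At nearest $1: R&D $287,522; Tooling $268,756; Inspection $56,349; Finishing $218,887. Sum = $831,514.
Sum already equals the total — no adjustment.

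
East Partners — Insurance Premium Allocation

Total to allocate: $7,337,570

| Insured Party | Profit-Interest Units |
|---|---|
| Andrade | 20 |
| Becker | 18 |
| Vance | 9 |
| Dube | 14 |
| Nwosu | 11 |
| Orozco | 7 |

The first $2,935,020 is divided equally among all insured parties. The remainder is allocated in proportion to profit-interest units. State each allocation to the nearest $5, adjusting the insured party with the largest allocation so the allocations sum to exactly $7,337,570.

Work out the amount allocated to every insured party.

First tranche $2,935,020 split equally: $489,170 each.
Remainder $4,402,550 by profit-interest units (total 79): Andrade 1,114,569.62 → $1,114,570; Becker 1,003,112.66 → $1,003,115; Vance 501,556.33 → $501,555; Dube 780,198.73 → $780,200; Nwosu 613,013.29 → $613,015; Orozco 390,099.37 → $390,100.
Rounding difference −$5 on remainder applied to Andrade.
Totals: Andrade $489,170 + $1,114,565 = $1,603,735; Becker $489,170 + $1,003,115 = $1,492,285; Vance $489,170 + $501,555 = $990,725; Dube $489,170 + $780,200 = $1,269,370; Nwosu $489,170 + $613,015 = $1,102,185; Orozco $489,170 + $390,100 = $879,270.

Andrade: $1,603,735; Becker: $1,492,285; Vance: $990,725; Dube: $1,269,370; Nwosu: $1,102,185; Orozco: $879,270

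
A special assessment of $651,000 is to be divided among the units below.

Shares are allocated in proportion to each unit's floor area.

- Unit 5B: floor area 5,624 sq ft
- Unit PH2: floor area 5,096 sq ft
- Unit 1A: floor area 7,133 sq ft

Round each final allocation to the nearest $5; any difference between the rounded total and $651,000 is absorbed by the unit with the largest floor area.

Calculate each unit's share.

Combined floor area = 5,624 + 5,096 + 7,133 = 17,853.
Unrounded shares: Unit 5B 205,076.12; Unit PH2 185,822.89; Unit 1A 260,100.99.
After rounding ($5): Unit 5B $205,075; Unit PH2 $185,825; Unit 1A $260,100. Sum = $651,000.
Sum already equals the total — no adjustment.

Unit 5B: $205,075; Unit PH2: $185,825; Unit 1A: $260,100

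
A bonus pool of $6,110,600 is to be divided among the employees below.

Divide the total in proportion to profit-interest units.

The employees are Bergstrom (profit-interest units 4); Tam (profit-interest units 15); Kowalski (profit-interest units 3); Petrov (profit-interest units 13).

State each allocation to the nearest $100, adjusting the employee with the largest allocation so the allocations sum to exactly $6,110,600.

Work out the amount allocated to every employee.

Bergstrom: $698,400 · Tam: $2,618,700 · Kowalski: $523,800 · Petrov: $2,269,700

Profit-interest units total: 35.
Unrounded shares: Bergstrom 4/35 × $6,110,600 = 698,354.29; Tam 15/35 × $6,110,600 = 2,618,828.57; Kowalski 3/35 × $6,110,600 = 523,765.71; Petrov 13/35 × $6,110,600 = 2,269,651.43.
Rounded to nearest $100: Bergstrom $698,400; Tam $2,618,800; Kowalski $523,800; Petrov $2,269,700. Sum = $6,110,700.
Difference $6,110,600 − $6,110,700 = −$100 applied to largest allocation (Tam): Tam becomes $2,618,700.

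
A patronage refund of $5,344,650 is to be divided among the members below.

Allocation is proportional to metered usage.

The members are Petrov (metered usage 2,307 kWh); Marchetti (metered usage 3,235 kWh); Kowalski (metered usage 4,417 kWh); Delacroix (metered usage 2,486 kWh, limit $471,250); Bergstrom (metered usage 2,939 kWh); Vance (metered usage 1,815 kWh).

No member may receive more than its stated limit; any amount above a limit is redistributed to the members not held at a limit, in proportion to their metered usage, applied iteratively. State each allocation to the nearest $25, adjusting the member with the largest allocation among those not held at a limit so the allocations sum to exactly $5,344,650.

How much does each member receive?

Sum of metered usage: 17,199.
Unconstrained shares: Petrov 716,908.40; Marchetti 1,005,287.68; Kowalski 1,372,598.35; Delacroix 772,533.28; Bergstrom 913,304.63; Vance 564,017.66.
Capped: Delacroix ($471,250); balance $4,873,400 reallocated over remaining metered usage 14,713.
Redistributed shares: Petrov 764,149.65 → $764,150; Marchetti 1,071,531.91 → $1,071,525; Kowalski 1,463,046.82 → $1,463,050; Bergstrom 973,487.57 → $973,500; Vance 601,184.05 → $601,175.

Petrov: $764,150 · Marchetti: $1,071,525 · Kowalski: $1,463,050 · Delacroix: $471,250 · Bergstrom: $973,500 · Vance: $601,175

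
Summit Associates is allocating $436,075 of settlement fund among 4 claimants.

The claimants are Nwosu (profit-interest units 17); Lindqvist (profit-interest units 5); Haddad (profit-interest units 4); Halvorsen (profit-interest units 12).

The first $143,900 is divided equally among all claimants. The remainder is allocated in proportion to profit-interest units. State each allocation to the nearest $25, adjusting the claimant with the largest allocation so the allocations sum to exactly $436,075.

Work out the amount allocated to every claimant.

Nwosu: $166,675; Lindqvist: $74,425; Haddad: $66,725; Halvorsen: $128,250

$143,900 shared equally gives $35,975 per claimant.
Remainder $292,175 by profit-interest units (total 38): Nwosu 130,709.87 → $130,700; Lindqvist 38,444.08 → $38,450; Haddad 30,755.26 → $30,750; Halvorsen 92,265.79 → $92,275.
Totals: Nwosu $35,975 + $130,700 = $166,675; Lindqvist $35,975 + $38,450 = $74,425; Haddad $35,975 + $30,750 = $66,725; Halvorsen $35,975 + $92,275 = $128,250.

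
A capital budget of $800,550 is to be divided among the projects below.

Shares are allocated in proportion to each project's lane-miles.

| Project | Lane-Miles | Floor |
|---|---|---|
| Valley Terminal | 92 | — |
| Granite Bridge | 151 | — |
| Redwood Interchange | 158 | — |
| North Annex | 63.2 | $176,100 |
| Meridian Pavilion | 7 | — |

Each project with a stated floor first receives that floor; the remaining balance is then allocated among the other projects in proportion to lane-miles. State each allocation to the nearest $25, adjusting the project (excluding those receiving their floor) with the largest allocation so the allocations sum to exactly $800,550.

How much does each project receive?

Guaranteed amounts: North Annex $176,100. Residual $624,450.
Residual split over remaining lane-miles 408: Valley Terminal 140,807.35 → $140,800; Granite Bridge 231,107.72 → $231,100; Redwood Interchange 241,821.32 → $241,825; Meridian Pavilion 10,713.60 → $10,725.

Valley Terminal: $140,800 | Granite Bridge: $231,100 | Redwood Interchange: $241,825 | North Annex: $176,100 | Meridian Pavilion: $10,725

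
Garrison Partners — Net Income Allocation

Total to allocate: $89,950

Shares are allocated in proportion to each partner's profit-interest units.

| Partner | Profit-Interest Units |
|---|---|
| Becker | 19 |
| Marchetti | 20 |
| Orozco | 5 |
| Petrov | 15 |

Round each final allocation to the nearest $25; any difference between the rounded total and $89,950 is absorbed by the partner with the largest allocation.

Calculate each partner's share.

Profit-interest units total: 59.
Raw shares: Becker 19/59 × $89,950 = 28,966.95; Marchetti 20/59 × $89,950 = 30,491.53; Orozco 5/59 × $89,950 = 7,622.88; Petrov 15/59 × $89,950 = 22,868.64.
At nearest $25: Becker $28,975; Marchetti $30,500; Orozco $7,625; Petrov $22,875. Sum = $89,975.
Difference $89,950 − $89,975 = −$25 applied to largest allocation (Marchetti): Marchetti becomes $30,475.

Becker: $28,975 · Marchetti: $30,475 · Orozco: $7,625 · Petrov: $22,875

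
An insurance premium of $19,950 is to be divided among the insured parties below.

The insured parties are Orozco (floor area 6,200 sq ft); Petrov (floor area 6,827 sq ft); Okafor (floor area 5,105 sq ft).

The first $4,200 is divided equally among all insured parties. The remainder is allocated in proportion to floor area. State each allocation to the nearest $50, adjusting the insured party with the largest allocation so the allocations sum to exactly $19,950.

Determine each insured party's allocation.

Orozco: $6,800 | Petrov: $7,300 | Okafor: $5,850

$4,200 shared equally gives $1,400 per insured party.
Remainder $15,750 by floor area (total 18,132): Orozco 5,385.51 → $5,400; Petrov 5,930.14 → $5,950; Okafor 4,434.36 → $4,450.
Rounding difference −$50 on remainder applied to Petrov.
Totals: Orozco $1,400 + $5,400 = $6,800; Petrov $1,400 + $5,900 = $7,300; Okafor $1,400 + $4,450 = $5,850.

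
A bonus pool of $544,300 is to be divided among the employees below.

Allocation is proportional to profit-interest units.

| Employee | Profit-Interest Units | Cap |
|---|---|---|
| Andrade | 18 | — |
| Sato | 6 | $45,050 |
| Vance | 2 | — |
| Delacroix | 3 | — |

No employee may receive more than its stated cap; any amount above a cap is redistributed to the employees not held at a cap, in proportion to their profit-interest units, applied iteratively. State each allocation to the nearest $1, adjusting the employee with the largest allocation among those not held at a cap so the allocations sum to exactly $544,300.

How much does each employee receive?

Andrade: $390,717 · Sato: $45,050 · Vance: $43,413 · Delacroix: $65,120

Combined profit-interest units = 29.
Unconstrained shares: Andrade 337,841.38; Sato 112,613.79; Vance 37,537.93; Delacroix 56,306.90.
Capped: Sato ($45,050); remaining pool $499,250 reallocated over remaining profit-interest units 23.
Shares after redistribution: Andrade 390,717.39 → $390,717; Vance 43,413.04 → $43,413; Delacroix 65,119.57 → $65,120.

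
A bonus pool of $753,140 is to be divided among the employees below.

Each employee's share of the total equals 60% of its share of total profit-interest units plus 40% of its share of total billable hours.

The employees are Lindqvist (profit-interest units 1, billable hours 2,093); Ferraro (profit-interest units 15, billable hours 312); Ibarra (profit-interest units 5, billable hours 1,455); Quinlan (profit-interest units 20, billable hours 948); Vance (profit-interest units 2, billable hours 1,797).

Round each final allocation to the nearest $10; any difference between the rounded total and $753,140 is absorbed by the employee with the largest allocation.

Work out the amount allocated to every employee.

Totals — profit-interest units 43, billable hours 6,605.
Combined weights (60% profit-interest units + 40% billable hours): Lindqvist 0.1407; Ferraro 0.2282; Ibarra 0.1579; Quinlan 0.3365; Vance 0.1367.
Proportional shares: Lindqvist 105,971.28; Ferraro 171,864.37; Ibarra 118,907.63; Quinlan 253,417.16; Vance 102,979.56.
Rounded to nearest $10: Lindqvist $105,970; Ferraro $171,860; Ibarra $118,910; Quinlan $253,420; Vance $102,980. Sum = $753,140.
Rounded total matches; no reconciliation needed.

Lindqvist: $105,970 · Ferraro: $171,860 · Ibarra: $118,910 · Quinlan: $253,420 · Vance: $102,980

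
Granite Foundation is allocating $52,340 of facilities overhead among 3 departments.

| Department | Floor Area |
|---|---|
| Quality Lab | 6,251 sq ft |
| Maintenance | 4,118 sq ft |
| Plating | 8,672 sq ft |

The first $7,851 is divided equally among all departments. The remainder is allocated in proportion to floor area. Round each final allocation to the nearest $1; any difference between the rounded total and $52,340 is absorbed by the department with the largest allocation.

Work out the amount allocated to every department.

$7,851 shared equally gives $2,617 per department.
Remainder $44,489 by floor area (total 19,041): Quality Lab 14,605.36 → $14,605; Maintenance 9,621.64 → $9,622; Plating 20,261.99 → $20,262.
Totals: Quality Lab $2,617 + $14,605 = $17,222; Maintenance $2,617 + $9,622 = $12,239; Plating $2,617 + $20,262 = $22,879.

Quality Lab: $17,222 · Maintenance: $12,239 · Plating: $22,879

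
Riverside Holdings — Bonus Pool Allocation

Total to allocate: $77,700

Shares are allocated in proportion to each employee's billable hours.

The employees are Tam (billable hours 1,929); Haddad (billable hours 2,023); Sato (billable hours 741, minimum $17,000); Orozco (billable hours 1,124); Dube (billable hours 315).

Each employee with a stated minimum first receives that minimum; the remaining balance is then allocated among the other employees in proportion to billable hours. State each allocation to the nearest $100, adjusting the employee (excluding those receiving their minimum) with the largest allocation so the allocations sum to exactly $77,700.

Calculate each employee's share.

Minimums first: Sato $17,000. Remaining pool $60,700.
Remaining pool split over remaining billable hours 5,391: Tam 21,719.59 → $21,700; Haddad 22,777.98 → $22,800; Orozco 12,655.69 → $12,700; Dube 3,546.74 → $3,500.

Tam: $21,700 · Haddad: $22,800 · Sato: $17,000 · Orozco: $12,700 · Dube: $3,500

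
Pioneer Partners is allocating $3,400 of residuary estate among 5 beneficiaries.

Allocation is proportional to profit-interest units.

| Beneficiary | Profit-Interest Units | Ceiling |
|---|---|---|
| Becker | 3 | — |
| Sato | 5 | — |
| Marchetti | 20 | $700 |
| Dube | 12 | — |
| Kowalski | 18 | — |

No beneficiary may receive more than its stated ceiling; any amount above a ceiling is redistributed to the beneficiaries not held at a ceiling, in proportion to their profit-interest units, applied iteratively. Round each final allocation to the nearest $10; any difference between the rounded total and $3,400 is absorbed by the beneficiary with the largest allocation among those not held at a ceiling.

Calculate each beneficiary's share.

Becker: $210 · Sato: $360 · Marchetti: $700 · Dube: $850 · Kowalski: $1,280

Sum of profit-interest units: 58.
Proportional shares (ignoring caps): Becker 175.86; Sato 293.10; Marchetti 1,172.41; Dube 703.45; Kowalski 1,055.17.
Held at cap: Marchetti ($700); remaining pool $2,700 reallocated over remaining profit-interest units 38.
Redistributed shares: Becker 213.16 → $210; Sato 355.26 → $360; Dube 852.63 → $850; Kowalski 1,278.95 → $1,280.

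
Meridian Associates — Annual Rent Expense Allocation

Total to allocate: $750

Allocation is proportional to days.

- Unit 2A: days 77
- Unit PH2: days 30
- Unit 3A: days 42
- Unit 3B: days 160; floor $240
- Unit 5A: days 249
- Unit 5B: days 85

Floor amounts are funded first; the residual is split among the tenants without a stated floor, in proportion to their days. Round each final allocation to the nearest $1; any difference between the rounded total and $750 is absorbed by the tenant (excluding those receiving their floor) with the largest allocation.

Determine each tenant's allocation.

Minimums first: Unit 3B $240. Balance $510.
Balance split over remaining days 483: Unit 2A 81.30 → $81; Unit PH2 31.68 → $32; Unit 3A 44.35 → $44; Unit 5A 262.92 → $263; Unit 5B 89.75 → $90.

Unit 2A: $81; Unit PH2: $32; Unit 3A: $44; Unit 3B: $240; Unit 5A: $263; Unit 5B: $90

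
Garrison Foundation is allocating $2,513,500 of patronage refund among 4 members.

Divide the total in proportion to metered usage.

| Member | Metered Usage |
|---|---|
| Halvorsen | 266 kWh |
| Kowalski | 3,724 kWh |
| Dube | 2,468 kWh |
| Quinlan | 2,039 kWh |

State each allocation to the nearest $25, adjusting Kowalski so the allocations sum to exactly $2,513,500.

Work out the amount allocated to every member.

Metered usage total: 8,497.
Proportional shares: Halvorsen 266/8,497 × $2,513,500 = 78,685.54; Kowalski 3,724/8,497 × $2,513,500 = 1,101,597.51; Dube 2,468/8,497 × $2,513,500 = 730,059.79; Quinlan 2,039/8,497 × $2,513,500 = 603,157.17.
At nearest $25: Halvorsen $78,675; Kowalski $1,101,600; Dube $730,050; Quinlan $603,150. Sum = $2,513,475.
Difference $2,513,500 − $2,513,475 = +$25 applied to Kowalski: Kowalski becomes $1,101,625.

Halvorsen: $78,675 · Kowalski: $1,101,625 · Dube: $730,050 · Quinlan: $603,150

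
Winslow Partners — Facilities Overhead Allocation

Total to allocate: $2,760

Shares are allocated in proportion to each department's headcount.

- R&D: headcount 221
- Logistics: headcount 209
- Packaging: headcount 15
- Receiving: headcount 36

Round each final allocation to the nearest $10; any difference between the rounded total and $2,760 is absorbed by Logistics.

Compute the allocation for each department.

R&D: $1,270 · Logistics: $1,190 · Packaging: $90 · Receiving: $210

Sum of headcount: 481.
Pro-rata amounts: R&D 221/481 × $2,760 = 1,268.11; Logistics 209/481 × $2,760 = 1,199.25; Packaging 15/481 × $2,760 = 86.07; Receiving 36/481 × $2,760 = 206.57.
Rounded to nearest $10: R&D $1,270; Logistics $1,200; Packaging $90; Receiving $210. Sum = $2,770.
Difference $2,760 − $2,770 = −$10 applied to Logistics: Logistics becomes $1,190.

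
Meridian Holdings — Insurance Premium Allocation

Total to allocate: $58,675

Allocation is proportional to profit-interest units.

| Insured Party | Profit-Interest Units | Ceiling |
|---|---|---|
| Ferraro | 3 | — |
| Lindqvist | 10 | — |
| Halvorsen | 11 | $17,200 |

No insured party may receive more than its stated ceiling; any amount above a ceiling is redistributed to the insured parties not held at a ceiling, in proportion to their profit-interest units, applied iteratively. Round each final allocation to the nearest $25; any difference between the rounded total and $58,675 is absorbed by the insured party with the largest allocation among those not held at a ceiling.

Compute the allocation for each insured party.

Sum of profit-interest units: 24.
Pro-rata shares before constraints: Ferraro 7,334.38; Lindqvist 24,447.92; Halvorsen 26,892.71.
Capped: Halvorsen ($17,200); residual $41,475 reallocated over remaining profit-interest units 13.
Remaining shares: Ferraro 9,571.15 → $9,575; Lindqvist 31,903.85 → $31,900.

Ferraro: $9,575 · Lindqvist: $31,900 · Halvorsen: $17,200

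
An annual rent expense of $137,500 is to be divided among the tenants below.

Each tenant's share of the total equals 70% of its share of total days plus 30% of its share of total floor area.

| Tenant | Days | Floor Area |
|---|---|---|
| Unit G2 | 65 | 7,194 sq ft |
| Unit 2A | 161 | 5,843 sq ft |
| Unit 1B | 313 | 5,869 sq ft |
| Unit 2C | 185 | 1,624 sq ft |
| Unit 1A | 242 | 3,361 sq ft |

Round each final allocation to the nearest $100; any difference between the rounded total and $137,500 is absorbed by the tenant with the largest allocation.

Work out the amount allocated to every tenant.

Unit G2: $18,900 · Unit 2A: $26,100 · Unit 1B: $41,400 · Unit 2C: $21,200 · Unit 1A: $29,900

Days total 966; floor area total 23,891.
Blended shares (70% days + 30% floor area): Unit G2 0.1374; Unit 2A 0.1900; Unit 1B 0.3005; Unit 2C 0.1545; Unit 1A 0.2176.
Unrounded shares: Unit G2 18,897.55; Unit 2A 26,130.14; Unit 1B 41,319.96; Unit 2C 21,236.96; Unit 1A 29,915.39.
After rounding ($100): Unit G2 $18,900; Unit 2A $26,100; Unit 1B $41,300; Unit 2C $21,200; Unit 1A $29,900. Sum = $137,400.
Difference $137,500 − $137,400 = +$100 applied to largest allocation (Unit 1B): Unit 1B becomes $41,400.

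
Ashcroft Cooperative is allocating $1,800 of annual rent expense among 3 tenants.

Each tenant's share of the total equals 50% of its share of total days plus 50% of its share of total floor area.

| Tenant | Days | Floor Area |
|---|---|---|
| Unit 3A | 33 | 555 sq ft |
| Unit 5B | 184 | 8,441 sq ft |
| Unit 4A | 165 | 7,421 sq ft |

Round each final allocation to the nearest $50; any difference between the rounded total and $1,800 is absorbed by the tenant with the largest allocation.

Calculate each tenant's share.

Unit 3A: $100 · Unit 5B: $900 · Unit 4A: $800

Totals — days 382, floor area 16,417.
Composite weights (50% days + 50% floor area): Unit 3A 0.0601; Unit 5B 0.4979; Unit 4A 0.4420.
Raw shares: Unit 3A 108.17; Unit 5B 896.25; Unit 4A 795.57.
Rounded to nearest $50: Unit 3A $100; Unit 5B $900; Unit 4A $800. Sum = $1,800.
Rounded total matches; no reconciliation needed.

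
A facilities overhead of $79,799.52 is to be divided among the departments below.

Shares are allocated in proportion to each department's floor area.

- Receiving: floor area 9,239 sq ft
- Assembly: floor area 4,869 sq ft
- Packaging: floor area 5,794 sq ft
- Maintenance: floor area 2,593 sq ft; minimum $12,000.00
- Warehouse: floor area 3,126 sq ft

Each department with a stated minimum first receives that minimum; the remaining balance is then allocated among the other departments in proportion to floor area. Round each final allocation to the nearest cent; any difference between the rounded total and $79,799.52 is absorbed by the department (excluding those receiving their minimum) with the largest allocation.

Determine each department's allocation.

Receiving: $27,201.66 · Assembly: $14,335.41 · Packaging: $17,058.82 · Maintenance: $12,000.00 · Warehouse: $9,203.63

Minimums first: Maintenance $12,000.00. Remaining pool $67,799.52.
Remaining pool split over remaining floor area 23,028: Receiving 27,201.6573 → $27,201.66; Assembly 14,335.4118 → $14,335.41; Packaging 17,058.8162 → $17,058.82; Warehouse 9,203.6347 → $9,203.63.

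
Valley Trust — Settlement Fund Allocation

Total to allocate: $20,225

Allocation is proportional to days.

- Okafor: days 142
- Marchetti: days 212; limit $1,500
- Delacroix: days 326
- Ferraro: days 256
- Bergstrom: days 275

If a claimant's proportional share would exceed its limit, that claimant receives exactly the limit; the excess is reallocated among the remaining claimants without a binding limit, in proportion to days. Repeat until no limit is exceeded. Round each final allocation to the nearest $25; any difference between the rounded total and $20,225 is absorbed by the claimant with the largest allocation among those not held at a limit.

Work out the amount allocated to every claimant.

Sum of days: 1,211.
Unconstrained shares: Okafor 2,371.55; Marchetti 3,540.63; Delacroix 5,444.55; Ferraro 4,275.47; Bergstrom 4,592.80.
Capped: Marchetti ($1,500); residual $18,725 reallocated over remaining days 999.
Redistributed shares: Okafor 2,661.61 → $2,650; Delacroix 6,110.46 → $6,100; Ferraro 4,798.40 → $4,800; Bergstrom 5,154.53 → $5,150.
Rounding difference +$25 applied to Delacroix → $6,125.

Okafor: $2,650 · Marchetti: $1,500 · Delacroix: $6,125 · Ferraro: $4,800 · Bergstrom: $5,150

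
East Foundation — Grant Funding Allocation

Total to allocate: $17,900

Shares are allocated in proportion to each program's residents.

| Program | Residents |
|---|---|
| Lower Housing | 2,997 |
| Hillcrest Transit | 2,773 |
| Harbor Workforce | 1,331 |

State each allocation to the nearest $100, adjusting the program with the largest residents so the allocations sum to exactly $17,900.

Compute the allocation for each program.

Lower Housing: $7,500 | Hillcrest Transit: $7,000 | Harbor Workforce: $3,400

Sum of residents: 7,101.
Proportional shares: Lower Housing 2,997/7,101 × $17,900 = 7,554.75; Hillcrest Transit 2,773/7,101 × $17,900 = 6,990.10; Harbor Workforce 1,331/7,101 × $17,900 = 3,355.15.
At nearest $100: Lower Housing $7,600; Hillcrest Transit $7,000; Harbor Workforce $3,400. Sum = $18,000.
Difference $17,900 − $18,000 = −$100 applied to largest residents (Lower Housing): Lower Housing becomes $7,500.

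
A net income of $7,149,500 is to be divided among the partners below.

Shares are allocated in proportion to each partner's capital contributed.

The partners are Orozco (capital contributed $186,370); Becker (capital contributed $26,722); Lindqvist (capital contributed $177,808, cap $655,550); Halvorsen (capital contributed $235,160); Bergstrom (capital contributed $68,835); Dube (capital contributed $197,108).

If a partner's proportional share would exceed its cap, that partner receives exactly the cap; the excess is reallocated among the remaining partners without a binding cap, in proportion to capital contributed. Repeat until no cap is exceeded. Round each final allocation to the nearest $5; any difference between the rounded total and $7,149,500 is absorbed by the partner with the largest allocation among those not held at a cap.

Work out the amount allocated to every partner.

Orozco: $1,694,605 | Becker: $242,975 | Lindqvist: $655,550 | Halvorsen: $2,138,235 | Bergstrom: $625,895 | Dube: $1,792,240

Total capital contributed = 892,003.
Proportional shares (ignoring caps): Orozco 1,493,775.60; Becker 214,179.70; Lindqvist 1,425,150.25; Halvorsen 1,884,832.70; Bergstrom 551,719.93; Dube 1,579,841.82.
Capped: Lindqvist ($655,550); balance $6,493,950 reallocated over remaining capital contributed 714,195.
Redistributed shares: Orozco 1,694,603.66 → $1,694,605; Becker 242,974.72 → $242,975; Halvorsen 2,138,235.75 → $2,138,235; Bergstrom 625,894.96 → $625,895; Dube 1,792,240.91 → $1,792,240.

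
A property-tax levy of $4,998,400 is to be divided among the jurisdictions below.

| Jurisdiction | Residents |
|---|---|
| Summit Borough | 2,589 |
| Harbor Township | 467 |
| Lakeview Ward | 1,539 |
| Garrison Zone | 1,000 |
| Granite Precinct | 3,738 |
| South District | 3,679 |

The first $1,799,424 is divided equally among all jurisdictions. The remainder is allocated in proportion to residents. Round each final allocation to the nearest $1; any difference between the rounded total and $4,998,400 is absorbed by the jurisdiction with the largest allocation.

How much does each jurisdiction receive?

Summit Borough: $936,405 | Harbor Township: $414,715 | Lakeview Ward: $678,264 | Garrison Zone: $545,752 | Granite Precinct: $1,218,885 | South District: $1,204,379

First tranche $1,799,424 split equally: $299,904 each.
Remainder $3,198,976 by residents (total 13,012): Summit Borough 636,500.83 → $636,501; Harbor Township 114,811.08 → $114,811; Lakeview Ward 378,360.29 → $378,360; Garrison Zone 245,848.14 → $245,848; Granite Precinct 918,980.35 → $918,980; South District 904,475.31 → $904,475.
Rounding difference +$1 on remainder applied to Granite Precinct.
Totals: Summit Borough $299,904 + $636,501 = $936,405; Harbor Township $299,904 + $114,811 = $414,715; Lakeview Ward $299,904 + $378,360 = $678,264; Garrison Zone $299,904 + $245,848 = $545,752; Granite Precinct $299,904 + $918,981 = $1,218,885; South District $299,904 + $904,475 = $1,204,379.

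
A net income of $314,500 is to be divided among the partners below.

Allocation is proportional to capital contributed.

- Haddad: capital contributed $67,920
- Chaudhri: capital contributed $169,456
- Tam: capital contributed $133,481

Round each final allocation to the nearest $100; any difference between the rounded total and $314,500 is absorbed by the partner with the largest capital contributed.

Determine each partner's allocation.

Capital contributed total: 67,920 + 169,456 + 133,481 = 370,857.
Raw shares: Haddad 57,598.59; Chaudhri 143,704.75; Tam 113,196.66.
At nearest $100: Haddad $57,600; Chaudhri $143,700; Tam $113,200. Sum = $314,500.
Rounded total matches; no reconciliation needed.

Haddad: $57,600 · Chaudhri: $143,700 · Tam: $113,200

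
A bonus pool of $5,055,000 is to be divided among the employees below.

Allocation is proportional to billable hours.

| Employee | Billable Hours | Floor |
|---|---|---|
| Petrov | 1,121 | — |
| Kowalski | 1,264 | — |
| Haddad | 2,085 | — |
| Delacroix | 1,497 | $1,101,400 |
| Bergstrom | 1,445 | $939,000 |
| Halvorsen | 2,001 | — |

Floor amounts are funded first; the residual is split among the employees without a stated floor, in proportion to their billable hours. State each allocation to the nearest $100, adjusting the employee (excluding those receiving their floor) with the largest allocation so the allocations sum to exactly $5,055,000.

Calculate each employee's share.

Guaranteed amounts: Delacroix $1,101,400; Bergstrom $939,000. Residual $3,014,600.
Residual split over remaining billable hours 6,471: Petrov 522,232.51 → $522,200; Kowalski 588,850.93 → $588,900; Haddad 971,324.52 → $971,300; Halvorsen 932,192.03 → $932,200.

Petrov: $522,200 · Kowalski: $588,900 · Haddad: $971,300 · Delacroix: $1,101,400 · Bergstrom: $939,000 · Halvorsen: $932,200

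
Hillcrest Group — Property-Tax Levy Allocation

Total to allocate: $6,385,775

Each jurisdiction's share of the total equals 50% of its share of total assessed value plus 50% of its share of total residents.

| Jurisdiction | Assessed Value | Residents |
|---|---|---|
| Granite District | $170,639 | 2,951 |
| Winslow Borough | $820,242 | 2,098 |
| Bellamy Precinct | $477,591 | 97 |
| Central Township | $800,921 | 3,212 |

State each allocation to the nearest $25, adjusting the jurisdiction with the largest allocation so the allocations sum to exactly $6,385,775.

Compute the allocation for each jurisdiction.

Granite District: $1,367,400 · Winslow Borough: $1,955,500 · Bellamy Precinct: $709,000 · Central Township: $2,353,875

Assessed value total 2,269,393; residents total 8,358.
Composite weights (50% assessed value + 50% residents): Granite District 0.2141; Winslow Borough 0.3062; Bellamy Precinct 0.1110; Central Township 0.3686.
Unrounded shares: Granite District 1,367,406.34; Winslow Borough 1,955,495.85; Bellamy Precinct 708,994.82; Central Township 2,353,877.99.
After rounding ($25): Granite District $1,367,400; Winslow Borough $1,955,500; Bellamy Precinct $709,000; Central Township $2,353,875. Sum = $6,385,775.
Sum already equals the total — no adjustment.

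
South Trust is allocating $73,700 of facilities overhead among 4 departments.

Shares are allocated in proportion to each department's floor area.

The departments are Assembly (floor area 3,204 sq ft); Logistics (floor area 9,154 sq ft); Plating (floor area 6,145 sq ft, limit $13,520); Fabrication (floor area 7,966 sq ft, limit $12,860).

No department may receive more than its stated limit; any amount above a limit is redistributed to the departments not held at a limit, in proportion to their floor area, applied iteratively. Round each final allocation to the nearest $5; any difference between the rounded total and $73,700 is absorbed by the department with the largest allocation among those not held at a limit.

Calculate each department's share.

Combined floor area = 26,469.
Unconstrained shares: Assembly 8,921.18; Logistics 25,488.30; Plating 17,110.07; Fabrication 22,180.45.
Cap binds for Plating ($13,520), Fabrication ($12,860); residual $47,320 reallocated over remaining floor area 12,358.
Remaining shares: Assembly 12,268.43 → $12,270; Logistics 35,051.57 → $35,050.

Assembly: $12,270 | Logistics: $35,050 | Plating: $13,520 | Fabrication: $12,860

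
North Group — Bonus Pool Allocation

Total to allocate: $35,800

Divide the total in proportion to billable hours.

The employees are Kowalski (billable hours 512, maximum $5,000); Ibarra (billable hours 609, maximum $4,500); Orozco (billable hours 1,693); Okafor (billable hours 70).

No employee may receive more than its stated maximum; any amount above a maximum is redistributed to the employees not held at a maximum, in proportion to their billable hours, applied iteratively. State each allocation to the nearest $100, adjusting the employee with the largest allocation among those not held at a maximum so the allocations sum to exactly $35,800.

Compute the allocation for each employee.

Sum of billable hours: 2,884.
Pro-rata shares before constraints: Kowalski 6,355.62; Ibarra 7,559.71; Orozco 21,015.74; Okafor 868.93.
Cap binds for Kowalski ($5,000), Ibarra ($4,500); residual $26,300 reallocated over remaining billable hours 1,763.
Shares after redistribution: Orozco 25,255.76 → $25,300; Okafor 1,044.24 → $1,000.

Kowalski: $5,000; Ibarra: $4,500; Orozco: $25,300; Okafor: $1,000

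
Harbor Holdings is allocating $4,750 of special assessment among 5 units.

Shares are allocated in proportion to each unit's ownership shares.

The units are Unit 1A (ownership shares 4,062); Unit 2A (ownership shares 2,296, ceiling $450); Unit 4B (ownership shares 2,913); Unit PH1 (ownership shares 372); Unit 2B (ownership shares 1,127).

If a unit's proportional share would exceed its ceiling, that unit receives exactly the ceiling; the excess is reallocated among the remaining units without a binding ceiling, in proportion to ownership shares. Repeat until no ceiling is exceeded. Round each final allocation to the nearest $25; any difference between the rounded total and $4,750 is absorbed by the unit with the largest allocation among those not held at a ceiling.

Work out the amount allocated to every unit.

Combined ownership shares = 10,770.
Proportional shares (ignoring caps): Unit 1A 1,791.50; Unit 2A 1,012.63; Unit 4B 1,284.75; Unit PH1 164.07; Unit 2B 497.05.
Cap binds for Unit 2A ($450); remaining pool $4,300 reallocated over remaining ownership shares 8,474.
Remaining shares: Unit 1A 2,061.20 → $2,050; Unit 4B 1,478.16 → $1,475; Unit PH1 188.77 → $200; Unit 2B 571.88 → $575.

Unit 1A: $2,050; Unit 2A: $450; Unit 4B: $1,475; Unit PH1: $200; Unit 2B: $575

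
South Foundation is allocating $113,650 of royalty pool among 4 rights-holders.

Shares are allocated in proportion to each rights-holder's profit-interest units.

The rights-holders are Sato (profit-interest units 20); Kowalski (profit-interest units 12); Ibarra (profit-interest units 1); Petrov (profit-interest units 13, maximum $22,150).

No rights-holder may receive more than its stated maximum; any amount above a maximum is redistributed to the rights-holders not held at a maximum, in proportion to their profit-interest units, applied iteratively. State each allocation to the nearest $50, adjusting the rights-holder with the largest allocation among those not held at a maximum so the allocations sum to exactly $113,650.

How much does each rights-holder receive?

Sum of profit-interest units: 46.
Unconstrained shares: Sato 49,413.04; Kowalski 29,647.83; Ibarra 2,470.65; Petrov 32,118.48.
Held at cap: Petrov ($22,150); remaining pool $91,500 reallocated over remaining profit-interest units 33.
Shares after redistribution: Sato 55,454.55 → $55,450; Kowalski 33,272.73 → $33,250; Ibarra 2,772.73 → $2,750.
Rounding difference +$50 applied to Sato → $55,500.

Sato: $55,500; Kowalski: $33,250; Ibarra: $2,750; Petrov: $22,150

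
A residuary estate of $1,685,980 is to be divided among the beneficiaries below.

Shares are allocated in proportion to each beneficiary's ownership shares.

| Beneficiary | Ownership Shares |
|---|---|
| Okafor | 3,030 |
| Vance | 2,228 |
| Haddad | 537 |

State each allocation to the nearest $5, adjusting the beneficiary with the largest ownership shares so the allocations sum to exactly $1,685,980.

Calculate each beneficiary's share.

Okafor: $881,535 · Vance: $648,210 · Haddad: $156,235

Total ownership shares = 3,030 + 2,228 + 537 = 5,795.
Unrounded shares: Okafor 881,539.15; Vance 648,207.67; Haddad 156,233.18.
After rounding ($5): Okafor $881,540; Vance $648,210; Haddad $156,235. Sum = $1,685,985.
Difference $1,685,980 − $1,685,985 = −$5 applied to largest ownership shares (Okafor): Okafor becomes $881,535.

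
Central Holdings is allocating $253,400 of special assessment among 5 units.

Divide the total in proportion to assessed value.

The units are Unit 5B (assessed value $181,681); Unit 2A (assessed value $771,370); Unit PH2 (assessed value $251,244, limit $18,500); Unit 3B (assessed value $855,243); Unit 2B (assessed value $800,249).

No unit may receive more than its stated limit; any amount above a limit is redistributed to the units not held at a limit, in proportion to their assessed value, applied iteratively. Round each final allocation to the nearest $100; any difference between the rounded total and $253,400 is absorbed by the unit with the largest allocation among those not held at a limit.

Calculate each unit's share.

Unit 5B: $16,400 · Unit 2A: $69,500 · Unit PH2: $18,500 · Unit 3B: $76,900 · Unit 2B: $72,100

Sum of assessed value: 2,859,787.
Pro-rata shares before constraints: Unit 5B 16,098.39; Unit 2A 68,349.55; Unit PH2 22,262.23; Unit 3B 75,781.37; Unit 2B 70,908.46.
Capped: Unit PH2 ($18,500); residual $234,900 reallocated over remaining assessed value 2,608,543.
Shares after redistribution: Unit 5B 16,360.42 → $16,400; Unit 2A 69,462.08 → $69,500; Unit 3B 77,014.86 → $77,000; Unit 2B 72,062.64 → $72,100.
Rounding difference −$100 applied to Unit 3B → $76,900.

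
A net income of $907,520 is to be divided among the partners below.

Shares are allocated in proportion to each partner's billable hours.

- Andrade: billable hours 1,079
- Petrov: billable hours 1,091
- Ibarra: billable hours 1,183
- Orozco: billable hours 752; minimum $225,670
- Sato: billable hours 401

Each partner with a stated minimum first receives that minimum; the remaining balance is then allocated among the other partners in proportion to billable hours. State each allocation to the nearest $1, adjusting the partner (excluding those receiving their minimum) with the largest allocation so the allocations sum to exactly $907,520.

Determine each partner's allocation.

Andrade: $195,982 · Petrov: $198,162 · Ibarra: $214,871 · Orozco: $225,670 · Sato: $72,835

Guaranteed amounts: Orozco $225,670. Balance $681,850.
Balance split over remaining billable hours 3,754: Andrade 195,981.93 → $195,982; Petrov 198,161.52 → $198,162; Ibarra 214,871.75 → $214,872; Sato 72,834.80 → $72,835.
Rounding difference −$1 applied to Ibarra → $214,871.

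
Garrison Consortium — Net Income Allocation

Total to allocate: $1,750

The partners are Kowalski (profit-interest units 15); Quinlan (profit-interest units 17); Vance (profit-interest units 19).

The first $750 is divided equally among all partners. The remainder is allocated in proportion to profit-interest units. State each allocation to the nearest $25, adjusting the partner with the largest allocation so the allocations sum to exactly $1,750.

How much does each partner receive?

First tranche $750 split equally: $250 each.
Remainder $1,000 by profit-interest units (total 51): Kowalski 294.12 → $300; Quinlan 333.33 → $325; Vance 372.55 → $375.
Totals: Kowalski $250 + $300 = $550; Quinlan $250 + $325 = $575; Vance $250 + $375 = $625.

Kowalski: $550 | Quinlan: $575 | Vance: $625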